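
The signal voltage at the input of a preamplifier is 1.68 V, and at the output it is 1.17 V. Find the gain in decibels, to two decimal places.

-3.14 dB

Voltage is an amplitude quantity, so gain = 20·log₁₀(V_out/V_in).
20·log₁₀(1.17/1.68) = 20·log₁₀(0.6964) = -3.14 dB.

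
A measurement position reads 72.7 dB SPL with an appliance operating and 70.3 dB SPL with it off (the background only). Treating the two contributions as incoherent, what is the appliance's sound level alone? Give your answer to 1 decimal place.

Remove the background by subtracting linear intensities:
L_src = 10·log₁₀(10^(72.7/10) − 10^(70.3/10)) = 10·log₁₀(7906000) = 69.0 dB SPL.

69.0 dB SPL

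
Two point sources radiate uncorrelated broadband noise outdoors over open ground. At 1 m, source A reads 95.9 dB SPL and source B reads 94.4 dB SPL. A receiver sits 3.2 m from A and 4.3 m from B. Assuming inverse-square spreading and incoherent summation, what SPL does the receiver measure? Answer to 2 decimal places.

At the listener: L_A = 95.9 − 20·log₁₀(3.2) = 85.797 dB; L_B = 94.4 − 20·log₁₀(4.3) = 81.731 dB.
Combined: 10·log₁₀(10^(85.797/10)+10^(81.731/10)) = 87.23 dB SPL.

87.23 dB SPL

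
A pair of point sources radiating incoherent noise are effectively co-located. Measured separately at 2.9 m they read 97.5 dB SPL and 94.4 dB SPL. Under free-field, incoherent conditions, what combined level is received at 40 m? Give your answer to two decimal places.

Combined at 2.9 m: 10·log₁₀(10^(97.5/10)+10^(94.4/10)) = 99.231 dB SPL.
Then apply −20·log₁₀(40/2.9) = -22.793 dB → 76.44 dB SPL.

76.44 dB SPL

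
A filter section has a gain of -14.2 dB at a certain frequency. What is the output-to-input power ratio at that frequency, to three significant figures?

0.0380

Power ratio = 10^(dB/10).
10^(-14.2/10) = 10^(-1.420) = 0.0380.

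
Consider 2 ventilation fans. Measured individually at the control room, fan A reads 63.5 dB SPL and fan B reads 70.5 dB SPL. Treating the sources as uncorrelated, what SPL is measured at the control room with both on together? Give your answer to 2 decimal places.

71.29 dB SPL

Add the sources as powers (linear), then convert back to dB:
L_total = 10·log₁₀(10^(63.5/10) + 10^(70.5/10)) = 10·log₁₀(13460000) = 71.29 dB SPL.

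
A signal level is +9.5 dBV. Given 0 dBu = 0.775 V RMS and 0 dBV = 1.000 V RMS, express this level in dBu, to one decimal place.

+11.7 dBu

The offset between the scales is 20·log₁₀(0.775/1.000) = −2.214 dB.
So dBu = +9.5 + 2.214 = +11.7 dBu.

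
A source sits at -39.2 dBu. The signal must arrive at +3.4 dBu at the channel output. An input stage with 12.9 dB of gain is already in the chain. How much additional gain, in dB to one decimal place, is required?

The required make-up gain is the shortfall in the dB sum.
G = +3.4 − (-39.2) − 12.9 = 29.7 dB.

29.7 dB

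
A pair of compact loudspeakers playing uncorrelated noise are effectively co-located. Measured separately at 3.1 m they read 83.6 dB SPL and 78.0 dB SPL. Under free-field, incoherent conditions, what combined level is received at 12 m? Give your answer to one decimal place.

Combined at 3.1 m: 10·log₁₀(10^(83.6/10)+10^(78.0/10)) = 84.66 dB SPL.
Then apply −20·log₁₀(12/3.1) = -11.76 dB → 72.9 dB SPL.

72.9 dB SPL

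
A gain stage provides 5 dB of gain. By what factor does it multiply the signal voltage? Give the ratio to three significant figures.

1.78

Voltage ratio = 10^(dB/20).
10^(5/20) = 10^(0.2500) = 1.78.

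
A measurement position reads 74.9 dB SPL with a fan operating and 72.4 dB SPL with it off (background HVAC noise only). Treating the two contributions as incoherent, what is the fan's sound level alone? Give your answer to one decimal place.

Remove the background by subtracting linear intensities:
L_src = 10·log₁₀(10^(74.9/10) − 10^(72.4/10)) = 10·log₁₀(13520000) = 71.3 dB SPL.

71.3 dB SPL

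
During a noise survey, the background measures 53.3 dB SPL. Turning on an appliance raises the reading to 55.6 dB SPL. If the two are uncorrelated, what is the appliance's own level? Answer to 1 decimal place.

51.7 dB SPL

Background correction is a power subtraction:
L_src = 10·log₁₀(10^(55.6/10) − 10^(53.3/10)) = 10·log₁₀(149300) = 51.7 dB SPL.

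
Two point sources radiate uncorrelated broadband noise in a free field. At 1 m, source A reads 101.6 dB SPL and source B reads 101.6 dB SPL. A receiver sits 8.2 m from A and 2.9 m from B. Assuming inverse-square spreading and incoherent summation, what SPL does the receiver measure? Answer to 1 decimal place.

At the listener: L_A = 101.6 − 20·log₁₀(8.2) = 83.32 dB; L_B = 101.6 − 20·log₁₀(2.9) = 92.35 dB.
Combined: 10·log₁₀(10^(83.32/10)+10^(92.35/10)) = 92.9 dB SPL.

92.9 dB SPL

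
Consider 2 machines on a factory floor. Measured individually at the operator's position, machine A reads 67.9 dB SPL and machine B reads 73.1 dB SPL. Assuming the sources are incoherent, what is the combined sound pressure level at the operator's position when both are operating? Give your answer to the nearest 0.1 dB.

74.2 dB SPL

Uncorrelated sources add in intensity (power), not in dB.
L_total = 10·log₁₀(10^(67.9/10) + 10^(73.1/10)) = 10·log₁₀(26580000) = 74.2 dB SPL.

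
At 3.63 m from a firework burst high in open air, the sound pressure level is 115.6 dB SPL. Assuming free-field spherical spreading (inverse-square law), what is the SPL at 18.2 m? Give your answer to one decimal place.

101.6 dB SPL

For a point source in a free field, ΔL = −20·log₁₀(d₂/d₁).
ΔL = −20·log₁₀(18.2/3.63) = -14.00 dB, so L₂ = 115.6 + (-14.00) = 101.6 dB SPL.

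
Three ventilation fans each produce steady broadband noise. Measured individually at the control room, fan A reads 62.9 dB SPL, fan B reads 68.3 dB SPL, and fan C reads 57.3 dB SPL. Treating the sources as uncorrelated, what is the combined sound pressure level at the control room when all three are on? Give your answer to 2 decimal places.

Incoherent sources sum as intensities:
L_total = 10·log₁₀(10^(62.9/10) + 10^(68.3/10) + 10^(57.3/10)) = 10·log₁₀(9248000) = 69.66 dB SPL.

69.66 dB SPL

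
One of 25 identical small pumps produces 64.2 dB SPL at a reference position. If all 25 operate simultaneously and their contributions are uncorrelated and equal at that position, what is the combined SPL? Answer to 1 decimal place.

78.2 dB SPL

25 equal incoherent sources raise the level by 10·log₁₀(25) = 13.98 dB.
L_total = 64.2 + 13.98 = 78.2 dB SPL.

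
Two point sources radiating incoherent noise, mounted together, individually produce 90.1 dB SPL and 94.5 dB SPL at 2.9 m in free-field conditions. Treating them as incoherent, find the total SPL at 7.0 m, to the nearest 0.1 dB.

88.2 dB SPL

Combined at 2.9 m: 10·log₁₀(10^(90.1/10)+10^(94.5/10)) = 95.85 dB SPL.
Then apply −20·log₁₀(7.0/2.9) = -7.65 dB → 88.2 dB SPL.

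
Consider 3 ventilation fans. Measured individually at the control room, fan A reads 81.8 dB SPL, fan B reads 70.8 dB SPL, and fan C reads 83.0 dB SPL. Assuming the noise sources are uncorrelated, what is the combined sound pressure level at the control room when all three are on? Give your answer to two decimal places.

Incoherent sources sum as intensities:
L_total = 10·log₁₀(10^(81.8/10) + 10^(70.8/10) + 10^(83.0/10)) = 10·log₁₀(362900000) = 85.60 dB SPL.

85.60 dB SPL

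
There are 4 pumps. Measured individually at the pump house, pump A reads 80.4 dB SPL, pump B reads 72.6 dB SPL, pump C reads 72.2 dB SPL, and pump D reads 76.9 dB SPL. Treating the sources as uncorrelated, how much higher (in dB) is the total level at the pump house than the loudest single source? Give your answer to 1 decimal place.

Uncorrelated sources add in intensity (power), not in dB.
L_total = 10·log₁₀(10^(80.4/10) + 10^(72.6/10) + 10^(72.2/10) + 10^(76.9/10)) = 82.86 dB SPL.
Excess over the loudest (80.4 dB): 82.86 − 80.4 = 2.5 dB.

2.5 dB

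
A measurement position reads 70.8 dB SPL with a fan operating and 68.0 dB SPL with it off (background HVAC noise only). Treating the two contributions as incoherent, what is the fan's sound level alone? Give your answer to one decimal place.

67.6 dB SPL

Background correction is a power subtraction:
L_src = 10·log₁₀(10^(70.8/10) − 10^(68.0/10)) = 10·log₁₀(5713000) = 67.6 dB SPL.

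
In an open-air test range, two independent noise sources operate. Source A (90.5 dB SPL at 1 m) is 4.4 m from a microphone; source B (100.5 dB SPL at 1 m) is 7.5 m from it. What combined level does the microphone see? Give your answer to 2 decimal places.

84.11 dB SPL

At the listener: L_A = 90.5 − 20·log₁₀(4.4) = 77.631 dB; L_B = 100.5 − 20·log₁₀(7.5) = 82.999 dB.
Combined: 10·log₁₀(10^(77.631/10)+10^(82.999/10)) = 84.11 dB SPL.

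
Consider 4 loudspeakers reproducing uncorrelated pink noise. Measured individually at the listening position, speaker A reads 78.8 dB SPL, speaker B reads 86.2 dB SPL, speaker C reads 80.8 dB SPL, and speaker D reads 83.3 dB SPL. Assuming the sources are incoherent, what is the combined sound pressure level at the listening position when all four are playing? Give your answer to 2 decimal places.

89.17 dB SPL

Uncorrelated sources add in intensity (power), not in dB.
L_total = 10·log₁₀(10^(78.8/10) + 10^(86.2/10) + 10^(80.8/10) + 10^(83.3/10)) = 10·log₁₀(826700000) = 89.17 dB SPL.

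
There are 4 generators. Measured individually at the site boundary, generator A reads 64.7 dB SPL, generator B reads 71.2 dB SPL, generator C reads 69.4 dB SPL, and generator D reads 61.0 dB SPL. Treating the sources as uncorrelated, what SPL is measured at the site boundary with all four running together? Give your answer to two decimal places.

74.17 dB SPL

Add the sources as powers (linear), then convert back to dB:
L_total = 10·log₁₀(10^(64.7/10) + 10^(71.2/10) + 10^(69.4/10) + 10^(61.0/10)) = 10·log₁₀(26100000) = 74.17 dB SPL.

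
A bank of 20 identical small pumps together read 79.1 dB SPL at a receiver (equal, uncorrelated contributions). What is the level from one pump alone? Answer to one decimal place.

20 equal incoherent sources add 10·log₁₀(20) = 13.01 dB over one source.
L_one = 79.1 − 13.01 = 66.1 dB SPL.

66.1 dB SPL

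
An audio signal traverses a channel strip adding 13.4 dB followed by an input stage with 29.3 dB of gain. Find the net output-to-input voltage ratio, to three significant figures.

Net gain = 13.4 + 29.3 = 42.7 dB.
Voltage ratio = 10^(42.7/20) = 136.

136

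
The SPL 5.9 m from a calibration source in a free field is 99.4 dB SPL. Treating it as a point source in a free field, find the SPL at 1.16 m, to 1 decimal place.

Inverse-square spreading gives ΔL = −20·log₁₀(d₂/d₁).
ΔL = −20·log₁₀(1.16/5.9) = 14.13 dB, so L₂ = 99.4 + (14.13) = 113.5 dB SPL.

113.5 dB SPL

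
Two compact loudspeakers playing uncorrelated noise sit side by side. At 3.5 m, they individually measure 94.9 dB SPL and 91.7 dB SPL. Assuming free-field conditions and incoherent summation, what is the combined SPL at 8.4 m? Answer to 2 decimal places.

88.99 dB SPL

Combined at 3.5 m: 10·log₁₀(10^(94.9/10)+10^(91.7/10)) = 96.599 dB SPL.
Then apply −20·log₁₀(8.4/3.5) = -7.604 dB → 88.99 dB SPL.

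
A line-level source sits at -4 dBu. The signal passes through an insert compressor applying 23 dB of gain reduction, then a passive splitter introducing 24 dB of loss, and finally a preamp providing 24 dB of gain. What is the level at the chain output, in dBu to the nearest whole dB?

-27 dBu

Gain stages sum in dB:
-4 − 23 − 24 + 24 = -27 dBu.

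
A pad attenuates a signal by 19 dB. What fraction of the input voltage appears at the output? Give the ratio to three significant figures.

0.112

Voltage ratio = 10^(dB/20).
10^(-19/20) = 10^(-0.9500) = 0.112.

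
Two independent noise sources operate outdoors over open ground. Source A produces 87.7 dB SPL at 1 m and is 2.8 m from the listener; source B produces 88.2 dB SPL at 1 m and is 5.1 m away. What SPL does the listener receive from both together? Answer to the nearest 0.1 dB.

80.0 dB SPL

At the listener: L_A = 87.7 − 20·log₁₀(2.8) = 78.76 dB; L_B = 88.2 − 20·log₁₀(5.1) = 74.05 dB.
Combined: 10·log₁₀(10^(78.76/10)+10^(74.05/10)) = 80.0 dB SPL.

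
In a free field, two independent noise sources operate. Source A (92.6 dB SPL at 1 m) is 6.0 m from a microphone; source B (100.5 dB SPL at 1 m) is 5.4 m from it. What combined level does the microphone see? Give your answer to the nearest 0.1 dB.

At the listener: L_A = 92.6 − 20·log₁₀(6.0) = 77.04 dB; L_B = 100.5 − 20·log₁₀(5.4) = 85.85 dB.
Combined: 10·log₁₀(10^(77.04/10)+10^(85.85/10)) = 86.4 dB SPL.

86.4 dB SPL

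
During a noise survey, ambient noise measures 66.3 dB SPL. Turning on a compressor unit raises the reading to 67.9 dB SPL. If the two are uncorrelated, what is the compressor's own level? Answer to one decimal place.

62.8 dB SPL

Subtract intensities: L_src = 10·log₁₀(10^(L_total/10) − 10^(L_bg/10)).
L_src = 10·log₁₀(10^(67.9/10) − 10^(66.3/10)) = 10·log₁₀(1900000) = 62.8 dB SPL.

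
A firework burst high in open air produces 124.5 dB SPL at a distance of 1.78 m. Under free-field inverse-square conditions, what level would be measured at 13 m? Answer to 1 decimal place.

Free-field point source: level drops by 20·log₁₀ of the distance ratio.
ΔL = −20·log₁₀(13/1.78) = -17.27 dB, so L₂ = 124.5 + (-17.27) = 107.2 dB SPL.

107.2 dB SPL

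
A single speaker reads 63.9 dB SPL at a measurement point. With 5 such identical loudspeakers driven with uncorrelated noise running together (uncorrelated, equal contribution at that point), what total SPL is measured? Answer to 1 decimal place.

5 equal incoherent sources raise the level by 10·log₁₀(5) = 6.99 dB.
L_total = 63.9 + 6.99 = 70.9 dB SPL.

70.9 dB SPL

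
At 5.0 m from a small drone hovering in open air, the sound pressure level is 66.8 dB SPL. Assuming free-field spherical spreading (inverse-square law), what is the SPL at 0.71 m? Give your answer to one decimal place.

Free-field point source: level drops by 20·log₁₀ of the distance ratio.
ΔL = −20·log₁₀(0.71/5.0) = 16.95 dB, so L₂ = 66.8 + (16.95) = 83.8 dB SPL.

83.8 dB SPL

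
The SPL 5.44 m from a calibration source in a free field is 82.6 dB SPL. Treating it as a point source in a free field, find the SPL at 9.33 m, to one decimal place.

For a point source in a free field, ΔL = −20·log₁₀(d₂/d₁).
ΔL = −20·log₁₀(9.33/5.44) = -4.69 dB, so L₂ = 82.6 + (-4.69) = 77.9 dB SPL.

77.9 dB SPL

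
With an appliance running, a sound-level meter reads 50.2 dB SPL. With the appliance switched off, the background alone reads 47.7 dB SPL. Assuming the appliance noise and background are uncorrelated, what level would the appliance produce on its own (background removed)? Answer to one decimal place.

46.6 dB SPL

Remove the background by subtracting linear intensities:
L_src = 10·log₁₀(10^(50.2/10) − 10^(47.7/10)) = 10·log₁₀(45830) = 46.6 dB SPL.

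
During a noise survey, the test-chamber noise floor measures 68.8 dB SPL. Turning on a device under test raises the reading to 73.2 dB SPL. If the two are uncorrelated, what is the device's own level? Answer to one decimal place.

71.2 dB SPL

Remove the background by subtracting linear intensities:
L_src = 10·log₁₀(10^(73.2/10) − 10^(68.8/10)) = 10·log₁₀(13310000) = 71.2 dB SPL.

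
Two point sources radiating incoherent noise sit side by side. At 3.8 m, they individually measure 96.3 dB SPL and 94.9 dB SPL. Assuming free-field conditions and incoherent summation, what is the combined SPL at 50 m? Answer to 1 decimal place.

Combined at 3.8 m: 10·log₁₀(10^(96.3/10)+10^(94.9/10)) = 98.67 dB SPL.
Then apply −20·log₁₀(50/3.8) = -22.38 dB → 76.3 dB SPL.

76.3 dB SPL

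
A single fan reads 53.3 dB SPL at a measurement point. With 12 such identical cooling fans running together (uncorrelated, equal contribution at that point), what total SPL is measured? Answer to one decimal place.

12 equal incoherent sources raise the level by 10·log₁₀(12) = 10.79 dB.
L_total = 53.3 + 10.79 = 64.1 dB SPL.

64.1 dB SPL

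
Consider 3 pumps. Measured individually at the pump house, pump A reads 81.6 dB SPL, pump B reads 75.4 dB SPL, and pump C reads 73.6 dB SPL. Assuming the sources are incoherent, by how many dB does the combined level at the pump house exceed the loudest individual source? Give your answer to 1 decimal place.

Add the sources as powers (linear), then convert back to dB:
L_total = 10·log₁₀(10^(81.6/10) + 10^(75.4/10) + 10^(73.6/10)) = 83.06 dB SPL.
Excess over the loudest (81.6 dB): 83.06 − 81.6 = 1.5 dB.

1.5 dB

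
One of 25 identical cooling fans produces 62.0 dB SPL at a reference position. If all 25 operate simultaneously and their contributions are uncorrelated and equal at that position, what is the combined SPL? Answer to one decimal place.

76.0 dB SPL

25 equal incoherent sources raise the level by 10·log₁₀(25) = 13.98 dB.
L_total = 62.0 + 13.98 = 76.0 dB SPL.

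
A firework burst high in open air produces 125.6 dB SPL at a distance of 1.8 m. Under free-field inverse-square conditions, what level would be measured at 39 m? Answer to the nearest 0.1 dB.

Inverse-square spreading gives ΔL = −20·log₁₀(d₂/d₁).
ΔL = −20·log₁₀(39/1.8) = -26.72 dB, so L₂ = 125.6 + (-26.72) = 98.9 dB SPL.

98.9 dB SPL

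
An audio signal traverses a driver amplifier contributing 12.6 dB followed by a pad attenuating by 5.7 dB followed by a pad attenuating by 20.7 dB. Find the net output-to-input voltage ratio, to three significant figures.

0.204

Net gain = 12.6 + (−5.7) + (−20.7) = -13.8 dB.
Voltage ratio = 10^(-13.8/20) = 0.204.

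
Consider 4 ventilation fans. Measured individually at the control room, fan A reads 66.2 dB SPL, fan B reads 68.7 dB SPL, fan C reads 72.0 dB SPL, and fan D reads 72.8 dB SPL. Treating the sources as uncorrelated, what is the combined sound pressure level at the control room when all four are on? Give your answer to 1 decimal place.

Add the sources as powers (linear), then convert back to dB:
L_total = 10·log₁₀(10^(66.2/10) + 10^(68.7/10) + 10^(72.0/10) + 10^(72.8/10)) = 10·log₁₀(46490000) = 76.7 dB SPL.

76.7 dB SPL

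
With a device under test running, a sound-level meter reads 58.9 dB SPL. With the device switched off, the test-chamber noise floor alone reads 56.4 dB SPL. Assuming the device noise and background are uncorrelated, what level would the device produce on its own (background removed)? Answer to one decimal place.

55.3 dB SPL

Subtract intensities: L_src = 10·log₁₀(10^(L_total/10) − 10^(L_bg/10)).
L_src = 10·log₁₀(10^(58.9/10) − 10^(56.4/10)) = 10·log₁₀(339700) = 55.3 dB SPL.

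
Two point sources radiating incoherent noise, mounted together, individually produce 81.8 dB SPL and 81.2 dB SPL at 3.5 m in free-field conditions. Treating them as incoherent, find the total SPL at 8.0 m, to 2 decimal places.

77.34 dB SPL

Combined at 3.5 m: 10·log₁₀(10^(81.8/10)+10^(81.2/10)) = 84.521 dB SPL.
Then apply −20·log₁₀(8.0/3.5) = -7.180 dB → 77.34 dB SPL.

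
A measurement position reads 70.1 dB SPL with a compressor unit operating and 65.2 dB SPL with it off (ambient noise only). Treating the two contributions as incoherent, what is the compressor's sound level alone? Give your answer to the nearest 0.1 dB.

Background correction is a power subtraction:
L_src = 10·log₁₀(10^(70.1/10) − 10^(65.2/10)) = 10·log₁₀(6922000) = 68.4 dB SPL.

68.4 dB SPL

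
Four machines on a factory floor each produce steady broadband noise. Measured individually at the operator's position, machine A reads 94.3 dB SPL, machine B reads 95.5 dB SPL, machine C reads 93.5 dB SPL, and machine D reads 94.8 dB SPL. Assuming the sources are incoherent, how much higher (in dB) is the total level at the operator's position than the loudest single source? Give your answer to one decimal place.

Add the sources as powers (linear), then convert back to dB:
L_total = 10·log₁₀(10^(94.3/10) + 10^(95.5/10) + 10^(93.5/10) + 10^(94.8/10)) = 100.61 dB SPL.
Excess over the loudest (95.5 dB): 100.61 − 95.5 = 5.1 dB.

5.1 dB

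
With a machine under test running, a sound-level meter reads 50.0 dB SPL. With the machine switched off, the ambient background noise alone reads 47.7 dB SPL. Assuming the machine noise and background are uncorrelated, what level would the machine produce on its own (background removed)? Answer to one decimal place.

Background correction is a power subtraction:
L_src = 10·log₁₀(10^(50.0/10) − 10^(47.7/10)) = 10·log₁₀(41120) = 46.1 dB SPL.

46.1 dB SPL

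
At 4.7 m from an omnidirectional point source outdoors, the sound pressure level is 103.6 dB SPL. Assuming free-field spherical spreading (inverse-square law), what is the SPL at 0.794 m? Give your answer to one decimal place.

For a point source in a free field, ΔL = −20·log₁₀(d₂/d₁).
ΔL = −20·log₁₀(0.794/4.7) = 15.45 dB, so L₂ = 103.6 + (15.45) = 119.0 dB SPL.

119.0 dB SPL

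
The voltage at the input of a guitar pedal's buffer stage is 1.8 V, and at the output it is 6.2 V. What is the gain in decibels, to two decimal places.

For a voltage ratio, dB = 20·log₁₀(V₂/V₁).
20·log₁₀(6.2/1.8) = 20·log₁₀(3.444) = 10.74 dB.

10.74 dB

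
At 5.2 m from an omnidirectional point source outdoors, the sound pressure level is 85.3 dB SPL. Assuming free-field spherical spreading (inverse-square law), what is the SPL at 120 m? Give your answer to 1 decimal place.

58.0 dB SPL

Inverse-square spreading gives ΔL = −20·log₁₀(d₂/d₁).
ΔL = −20·log₁₀(120/5.2) = -27.26 dB, so L₂ = 85.3 + (-27.26) = 58.0 dB SPL.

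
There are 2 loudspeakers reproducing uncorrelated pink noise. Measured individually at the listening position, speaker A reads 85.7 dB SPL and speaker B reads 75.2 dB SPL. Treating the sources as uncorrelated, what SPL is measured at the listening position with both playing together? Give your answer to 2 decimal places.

86.07 dB SPL

Uncorrelated sources add in intensity (power), not in dB.
L_total = 10·log₁₀(10^(85.7/10) + 10^(75.2/10)) = 10·log₁₀(404600000) = 86.07 dB SPL.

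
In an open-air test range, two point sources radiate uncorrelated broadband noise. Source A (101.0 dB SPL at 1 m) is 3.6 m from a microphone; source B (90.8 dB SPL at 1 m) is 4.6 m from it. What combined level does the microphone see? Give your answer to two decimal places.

90.12 dB SPL

At the listener: L_A = 101.0 − 20·log₁₀(3.6) = 89.874 dB; L_B = 90.8 − 20·log₁₀(4.6) = 77.545 dB.
Combined: 10·log₁₀(10^(89.874/10)+10^(77.545/10)) = 90.12 dB SPL.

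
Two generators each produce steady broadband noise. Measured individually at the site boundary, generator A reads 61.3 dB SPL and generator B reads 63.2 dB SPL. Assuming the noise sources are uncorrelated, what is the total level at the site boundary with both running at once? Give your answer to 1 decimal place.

65.4 dB SPL

Uncorrelated sources add in intensity (power), not in dB.
L_total = 10·log₁₀(10^(61.3/10) + 10^(63.2/10)) = 10·log₁₀(3438000) = 65.4 dB SPL.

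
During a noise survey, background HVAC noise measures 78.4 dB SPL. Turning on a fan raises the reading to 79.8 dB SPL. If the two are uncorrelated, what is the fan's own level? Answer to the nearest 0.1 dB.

Subtract intensities: L_src = 10·log₁₀(10^(L_total/10) − 10^(L_bg/10)).
L_src = 10·log₁₀(10^(79.8/10) − 10^(78.4/10)) = 10·log₁₀(26320000) = 74.2 dB SPL.

74.2 dB SPL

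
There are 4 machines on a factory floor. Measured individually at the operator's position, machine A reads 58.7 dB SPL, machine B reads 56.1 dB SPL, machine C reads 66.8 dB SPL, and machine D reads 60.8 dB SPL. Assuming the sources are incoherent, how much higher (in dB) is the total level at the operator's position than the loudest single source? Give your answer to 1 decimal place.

Add the sources as powers (linear), then convert back to dB:
L_total = 10·log₁₀(10^(58.7/10) + 10^(56.1/10) + 10^(66.8/10) + 10^(60.8/10)) = 68.54 dB SPL.
Excess over the loudest (66.8 dB): 68.54 − 66.8 = 1.7 dB.

1.7 dB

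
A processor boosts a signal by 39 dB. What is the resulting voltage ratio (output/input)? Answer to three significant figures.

89.1

Voltage ratio = 10^(dB/20).
10^(39/20) = 10^(1.950) = 89.1.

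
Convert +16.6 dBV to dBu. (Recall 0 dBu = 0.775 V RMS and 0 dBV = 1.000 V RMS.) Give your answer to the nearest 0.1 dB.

The offset between the scales is 20·log₁₀(0.775/1.000) = −2.214 dB.
So dBu = +16.6 + 2.214 = +18.8 dBu.

+18.8 dBu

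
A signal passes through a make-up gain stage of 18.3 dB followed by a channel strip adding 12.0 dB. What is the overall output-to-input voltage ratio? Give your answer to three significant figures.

32.7

Net gain = 18.3 + 12.0 = 30.3 dB.
Voltage ratio = 10^(30.3/20) = 32.7.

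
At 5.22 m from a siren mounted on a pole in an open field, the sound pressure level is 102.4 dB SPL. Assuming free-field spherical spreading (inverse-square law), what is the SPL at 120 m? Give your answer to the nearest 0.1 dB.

75.2 dB SPL

For a point source in a free field, ΔL = −20·log₁₀(d₂/d₁).
ΔL = −20·log₁₀(120/5.22) = -27.23 dB, so L₂ = 102.4 + (-27.23) = 75.2 dB SPL.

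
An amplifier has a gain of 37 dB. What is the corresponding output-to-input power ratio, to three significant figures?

Power ratio = 10^(dB/10).
10^(37/10) = 10^(3.700) = 5010.

5010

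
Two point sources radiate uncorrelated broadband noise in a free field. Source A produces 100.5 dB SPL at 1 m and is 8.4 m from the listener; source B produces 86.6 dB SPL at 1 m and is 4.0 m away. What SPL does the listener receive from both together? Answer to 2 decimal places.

At the listener: L_A = 100.5 − 20·log₁₀(8.4) = 82.014 dB; L_B = 86.6 − 20·log₁₀(4.0) = 74.559 dB.
Combined: 10·log₁₀(10^(82.014/10)+10^(74.559/10)) = 82.73 dB SPL.

82.73 dB SPL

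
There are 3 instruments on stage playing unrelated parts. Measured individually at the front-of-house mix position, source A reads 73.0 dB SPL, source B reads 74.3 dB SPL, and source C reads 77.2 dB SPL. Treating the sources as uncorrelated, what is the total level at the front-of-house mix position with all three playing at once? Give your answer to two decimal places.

79.97 dB SPL

Incoherent sources sum as intensities:
L_total = 10·log₁₀(10^(73.0/10) + 10^(74.3/10) + 10^(77.2/10)) = 10·log₁₀(99350000) = 79.97 dB SPL.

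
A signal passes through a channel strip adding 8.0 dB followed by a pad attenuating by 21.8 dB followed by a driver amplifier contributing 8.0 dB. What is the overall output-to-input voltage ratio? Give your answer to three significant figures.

0.513

Net gain = 8.0 + (−21.8) + 8.0 = -5.8 dB.
Voltage ratio = 10^(-5.8/20) = 0.513.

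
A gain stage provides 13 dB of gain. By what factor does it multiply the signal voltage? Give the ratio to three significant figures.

4.47

Voltage ratio = 10^(dB/20).
10^(13/20) = 10^(0.6500) = 4.47.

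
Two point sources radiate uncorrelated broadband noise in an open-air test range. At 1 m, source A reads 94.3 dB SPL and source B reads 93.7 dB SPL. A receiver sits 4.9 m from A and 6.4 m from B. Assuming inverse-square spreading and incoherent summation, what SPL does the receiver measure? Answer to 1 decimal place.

82.3 dB SPL

At the listener: L_A = 94.3 − 20·log₁₀(4.9) = 80.50 dB; L_B = 93.7 − 20·log₁₀(6.4) = 77.58 dB.
Combined: 10·log₁₀(10^(80.50/10)+10^(77.58/10)) = 82.3 dB SPL.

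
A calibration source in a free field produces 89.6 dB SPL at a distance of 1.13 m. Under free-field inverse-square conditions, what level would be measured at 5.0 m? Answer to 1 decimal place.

For a point source in a free field, ΔL = −20·log₁₀(d₂/d₁).
ΔL = −20·log₁₀(5.0/1.13) = -12.92 dB, so L₂ = 89.6 + (-12.92) = 76.7 dB SPL.

76.7 dB SPL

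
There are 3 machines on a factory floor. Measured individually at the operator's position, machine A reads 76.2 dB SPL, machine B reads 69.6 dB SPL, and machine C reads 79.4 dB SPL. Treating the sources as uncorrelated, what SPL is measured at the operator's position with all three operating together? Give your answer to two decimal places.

81.40 dB SPL

Uncorrelated sources add in intensity (power), not in dB.
L_total = 10·log₁₀(10^(76.2/10) + 10^(69.6/10) + 10^(79.4/10)) = 10·log₁₀(137900000) = 81.40 dB SPL.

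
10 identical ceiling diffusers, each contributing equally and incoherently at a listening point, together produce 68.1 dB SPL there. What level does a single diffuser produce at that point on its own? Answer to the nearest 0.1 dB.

58.1 dB SPL

10 equal incoherent sources add 10·log₁₀(10) = 10.00 dB over one source.
L_one = 68.1 − 10.00 = 58.1 dB SPL.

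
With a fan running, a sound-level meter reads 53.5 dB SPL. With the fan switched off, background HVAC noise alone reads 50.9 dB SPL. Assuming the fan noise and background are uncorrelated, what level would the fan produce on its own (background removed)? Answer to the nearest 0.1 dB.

Subtract intensities: L_src = 10·log₁₀(10^(L_total/10) − 10^(L_bg/10)).
L_src = 10·log₁₀(10^(53.5/10) − 10^(50.9/10)) = 10·log₁₀(100800) = 50.0 dB SPL.

50.0 dB SPL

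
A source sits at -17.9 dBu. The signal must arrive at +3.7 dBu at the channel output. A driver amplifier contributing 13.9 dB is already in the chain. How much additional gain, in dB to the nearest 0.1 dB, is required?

The required make-up gain is the shortfall in the dB sum.
G = +3.7 − (-17.9) − 13.9 = 7.7 dB.

7.7 dB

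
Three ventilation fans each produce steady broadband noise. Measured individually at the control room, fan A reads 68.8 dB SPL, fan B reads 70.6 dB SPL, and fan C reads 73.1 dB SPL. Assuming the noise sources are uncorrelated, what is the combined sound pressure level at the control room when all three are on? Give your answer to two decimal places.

75.96 dB SPL

Incoherent sources sum as intensities:
L_total = 10·log₁₀(10^(68.8/10) + 10^(70.6/10) + 10^(73.1/10)) = 10·log₁₀(39480000) = 75.96 dB SPL.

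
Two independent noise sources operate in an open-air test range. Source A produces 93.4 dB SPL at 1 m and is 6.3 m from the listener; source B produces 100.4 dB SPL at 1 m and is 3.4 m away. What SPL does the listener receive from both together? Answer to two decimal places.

At the listener: L_A = 93.4 − 20·log₁₀(6.3) = 77.413 dB; L_B = 100.4 − 20·log₁₀(3.4) = 89.770 dB.
Combined: 10·log₁₀(10^(77.413/10)+10^(89.770/10)) = 90.02 dB SPL.

90.02 dB SPL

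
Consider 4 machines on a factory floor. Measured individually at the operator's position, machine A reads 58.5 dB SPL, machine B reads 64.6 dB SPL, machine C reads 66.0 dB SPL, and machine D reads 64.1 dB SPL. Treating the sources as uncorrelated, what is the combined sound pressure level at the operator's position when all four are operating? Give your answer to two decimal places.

70.06 dB SPL

Incoherent sources sum as intensities:
L_total = 10·log₁₀(10^(58.5/10) + 10^(64.6/10) + 10^(66.0/10) + 10^(64.1/10)) = 10·log₁₀(10140000) = 70.06 dB SPL.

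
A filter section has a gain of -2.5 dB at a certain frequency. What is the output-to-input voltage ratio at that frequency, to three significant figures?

Voltage ratio = 10^(dB/20).
10^(-2.5/20) = 10^(-0.1250) = 0.750.

0.750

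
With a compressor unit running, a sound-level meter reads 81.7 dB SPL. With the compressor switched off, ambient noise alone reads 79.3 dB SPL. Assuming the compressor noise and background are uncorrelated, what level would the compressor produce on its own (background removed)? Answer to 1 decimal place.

78.0 dB SPL

Remove the background by subtracting linear intensities:
L_src = 10·log₁₀(10^(81.7/10) − 10^(79.3/10)) = 10·log₁₀(62800000) = 78.0 dB SPL.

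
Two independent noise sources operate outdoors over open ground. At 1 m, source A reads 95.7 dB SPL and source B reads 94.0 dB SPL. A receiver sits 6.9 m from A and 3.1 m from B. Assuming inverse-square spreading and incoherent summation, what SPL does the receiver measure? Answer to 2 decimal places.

85.31 dB SPL

At the listener: L_A = 95.7 − 20·log₁₀(6.9) = 78.923 dB; L_B = 94.0 − 20·log₁₀(3.1) = 84.173 dB.
Combined: 10·log₁₀(10^(78.923/10)+10^(84.173/10)) = 85.31 dB SPL.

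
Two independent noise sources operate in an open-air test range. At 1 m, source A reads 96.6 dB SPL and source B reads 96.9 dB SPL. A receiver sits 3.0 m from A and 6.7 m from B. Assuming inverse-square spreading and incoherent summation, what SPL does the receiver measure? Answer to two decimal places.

At the listener: L_A = 96.6 − 20·log₁₀(3.0) = 87.058 dB; L_B = 96.9 − 20·log₁₀(6.7) = 80.379 dB.
Combined: 10·log₁₀(10^(87.058/10)+10^(80.379/10)) = 87.90 dB SPL.

87.90 dB SPL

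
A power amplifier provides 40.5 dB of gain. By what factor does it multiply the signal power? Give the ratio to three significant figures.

11200

Power ratio = 10^(dB/10).
10^(40.5/10) = 10^(4.050) = 11200.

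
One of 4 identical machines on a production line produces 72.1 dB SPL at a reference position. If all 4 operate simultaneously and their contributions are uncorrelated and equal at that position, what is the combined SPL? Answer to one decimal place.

78.1 dB SPL

4 equal incoherent sources raise the level by 10·log₁₀(4) = 6.02 dB.
L_total = 72.1 + 6.02 = 78.1 dB SPL.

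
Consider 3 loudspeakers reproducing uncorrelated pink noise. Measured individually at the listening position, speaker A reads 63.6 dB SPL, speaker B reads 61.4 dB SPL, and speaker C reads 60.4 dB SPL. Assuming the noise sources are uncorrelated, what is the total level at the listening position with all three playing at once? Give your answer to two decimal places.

Incoherent sources sum as intensities:
L_total = 10·log₁₀(10^(63.6/10) + 10^(61.4/10) + 10^(60.4/10)) = 10·log₁₀(4768000) = 66.78 dB SPL.

66.78 dB SPL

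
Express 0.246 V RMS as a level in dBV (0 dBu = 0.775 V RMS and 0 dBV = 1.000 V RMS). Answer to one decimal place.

-12.2 dBV

dBV = 20·log₁₀(V / 1.000 V).
20·log₁₀(0.246/1.000) = -12.2 dBV.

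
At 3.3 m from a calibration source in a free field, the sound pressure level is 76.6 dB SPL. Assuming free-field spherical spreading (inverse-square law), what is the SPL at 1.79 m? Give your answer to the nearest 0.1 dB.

Free-field point source: level drops by 20·log₁₀ of the distance ratio.
ΔL = −20·log₁₀(1.79/3.3) = 5.31 dB, so L₂ = 76.6 + (5.31) = 81.9 dB SPL.

81.9 dB SPL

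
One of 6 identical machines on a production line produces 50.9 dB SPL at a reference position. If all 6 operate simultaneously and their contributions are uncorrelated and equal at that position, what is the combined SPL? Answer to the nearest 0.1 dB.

6 equal incoherent sources raise the level by 10·log₁₀(6) = 7.78 dB.
L_total = 50.9 + 7.78 = 58.7 dB SPL.

58.7 dB SPL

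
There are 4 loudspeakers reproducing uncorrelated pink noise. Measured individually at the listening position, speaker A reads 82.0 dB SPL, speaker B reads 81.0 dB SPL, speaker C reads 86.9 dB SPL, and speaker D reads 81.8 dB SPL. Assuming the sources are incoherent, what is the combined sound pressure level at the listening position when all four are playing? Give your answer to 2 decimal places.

89.66 dB SPL

Incoherent sources sum as intensities:
L_total = 10·log₁₀(10^(82.0/10) + 10^(81.0/10) + 10^(86.9/10) + 10^(81.8/10)) = 10·log₁₀(925500000) = 89.66 dB SPL.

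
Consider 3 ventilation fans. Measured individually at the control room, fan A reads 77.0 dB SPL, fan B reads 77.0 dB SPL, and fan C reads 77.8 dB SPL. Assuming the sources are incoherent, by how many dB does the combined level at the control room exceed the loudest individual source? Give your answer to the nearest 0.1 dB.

Add the sources as powers (linear), then convert back to dB:
L_total = 10·log₁₀(10^(77.0/10) + 10^(77.0/10) + 10^(77.8/10)) = 82.05 dB SPL.
Excess over the loudest (77.8 dB): 82.05 − 77.8 = 4.3 dB.

4.3 dB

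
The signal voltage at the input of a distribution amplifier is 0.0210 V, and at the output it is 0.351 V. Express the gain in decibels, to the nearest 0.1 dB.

24.5 dB

Voltage ratio → dB uses the 20·log₁₀ form:
20·log₁₀(0.351/0.0210) = 20·log₁₀(16.71) = 24.5 dB.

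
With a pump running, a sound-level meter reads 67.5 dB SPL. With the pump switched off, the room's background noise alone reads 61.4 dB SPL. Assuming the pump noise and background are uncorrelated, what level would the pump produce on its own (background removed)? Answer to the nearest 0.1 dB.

Remove the background by subtracting linear intensities:
L_src = 10·log₁₀(10^(67.5/10) − 10^(61.4/10)) = 10·log₁₀(4243000) = 66.3 dB SPL.

66.3 dB SPL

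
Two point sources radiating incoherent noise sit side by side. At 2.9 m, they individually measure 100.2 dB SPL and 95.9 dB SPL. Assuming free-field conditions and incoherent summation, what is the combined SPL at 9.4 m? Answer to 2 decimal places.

Combined at 2.9 m: 10·log₁₀(10^(100.2/10)+10^(95.9/10)) = 101.572 dB SPL.
Then apply −20·log₁₀(9.4/2.9) = -10.215 dB → 91.36 dB SPL.

91.36 dB SPL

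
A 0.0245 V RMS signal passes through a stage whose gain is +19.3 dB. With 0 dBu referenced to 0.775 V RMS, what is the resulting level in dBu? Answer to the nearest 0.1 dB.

Input level: 20·log₁₀(0.0245/0.775) = -30.00 dBu.
Output: -30.00 + 19.3 = -10.7 dBu.

-10.7 dBu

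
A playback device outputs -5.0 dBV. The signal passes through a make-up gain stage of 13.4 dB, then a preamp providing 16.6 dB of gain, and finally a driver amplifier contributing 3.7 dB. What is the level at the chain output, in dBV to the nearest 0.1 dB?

In dB, series stages simply add:
-5.0 + 13.4 + 16.6 + 3.7 = +28.7 dBV.

+28.7 dBV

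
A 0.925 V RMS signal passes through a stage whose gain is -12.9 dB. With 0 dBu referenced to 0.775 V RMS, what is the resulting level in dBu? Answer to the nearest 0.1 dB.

-11.4 dBu

Input level: 20·log₁₀(0.925/0.775) = 1.54 dBu.
Output: 1.54 − 12.9 = -11.4 dBu.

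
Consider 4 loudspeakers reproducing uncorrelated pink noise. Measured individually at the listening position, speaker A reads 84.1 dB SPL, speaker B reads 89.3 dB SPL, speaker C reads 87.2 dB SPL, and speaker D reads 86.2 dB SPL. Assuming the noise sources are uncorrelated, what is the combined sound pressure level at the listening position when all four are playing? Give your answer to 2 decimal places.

93.12 dB SPL

Add the sources as powers (linear), then convert back to dB:
L_total = 10·log₁₀(10^(84.1/10) + 10^(89.3/10) + 10^(87.2/10) + 10^(86.2/10)) = 10·log₁₀(2050000000) = 93.12 dB SPL.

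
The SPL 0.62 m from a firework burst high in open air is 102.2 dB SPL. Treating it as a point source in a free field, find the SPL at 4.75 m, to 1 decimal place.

84.5 dB SPL

For a point source in a free field, ΔL = −20·log₁₀(d₂/d₁).
ΔL = −20·log₁₀(4.75/0.62) = -17.69 dB, so L₂ = 102.2 + (-17.69) = 84.5 dB SPL.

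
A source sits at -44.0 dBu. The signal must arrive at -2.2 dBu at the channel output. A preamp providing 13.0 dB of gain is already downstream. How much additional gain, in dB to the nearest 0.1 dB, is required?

The required make-up gain is the shortfall in the dB sum.
G = -2.2 − (-44.0) − 13.0 = 28.8 dB.

28.8 dB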